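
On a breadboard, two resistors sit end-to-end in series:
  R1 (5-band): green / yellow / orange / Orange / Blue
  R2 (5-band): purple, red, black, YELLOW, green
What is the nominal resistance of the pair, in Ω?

R1: green, yellow, orange → 543; orange ×10^3 → 543000 Ω.
R2: violet, red, black → 720; yellow ×10^4 → 7200000 Ω.
Series: 543000 + 7200000 = 7743000 Ω.

7743000 Ω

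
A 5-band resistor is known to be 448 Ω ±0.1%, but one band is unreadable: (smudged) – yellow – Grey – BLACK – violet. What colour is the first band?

448 Ω = 448 × 10^0.
The first band gives digit 4 of the significand, and 4 is yellow.

yellow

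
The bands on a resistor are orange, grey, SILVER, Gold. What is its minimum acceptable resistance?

Orange → 3 (first significant figure)
Grey → 8 (second significant figure)
Silver → ×0.01 multiplier
Gold → ±5% tolerance
38 × 0.01 = 0.38 Ω
Minimum = 0.38 × (1 − 5/100) = 0.361 Ω.

0.361 Ω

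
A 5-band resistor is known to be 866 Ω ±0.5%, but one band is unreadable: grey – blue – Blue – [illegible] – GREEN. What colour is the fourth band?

black

866 Ω = 866 × 10^0.
The fourth band is the multiplier, 10^0, which is black.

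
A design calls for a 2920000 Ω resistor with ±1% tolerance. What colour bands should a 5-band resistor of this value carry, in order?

2920000 Ω = 292 × 10^4.
2 → red
9 → white
2 → red
Multiplier 10^4 → yellow.
±1% tolerance → brown.

red, white, red, yellow, brown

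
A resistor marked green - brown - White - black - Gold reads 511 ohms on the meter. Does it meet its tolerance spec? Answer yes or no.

yes

Green → 5 (first significant figure)
Brown → 1 (second significant figure)
White → 9 (third significant figure)
Black → ×1 multiplier
Gold → ±5% tolerance
519 × 1 = 519 Ω
Allowed range: 493.05 Ω to 544.95 Ω.
511 ohms lies inside that range.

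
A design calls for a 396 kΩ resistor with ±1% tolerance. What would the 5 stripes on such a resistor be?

orange, white, blue, orange, brown

396000 Ω = 396 × 10^3.
3 → orange
9 → white
6 → blue
Multiplier 10^3 → orange.
±1% tolerance → brown.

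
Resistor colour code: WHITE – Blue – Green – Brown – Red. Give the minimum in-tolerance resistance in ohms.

9457 Ω

White → 9 (first significant figure)
Blue → 6 (second significant figure)
Green → 5 (third significant figure)
Brown → ×10 multiplier
Red → ±2% tolerance
965 × 10 = 9650 Ω
Minimum = 9650 × (1 − 2/100) = 9457 Ω.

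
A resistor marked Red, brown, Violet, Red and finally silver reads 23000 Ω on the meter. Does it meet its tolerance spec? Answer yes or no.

yes

Red → 2 (first significant figure)
Brown → 1 (second significant figure)
Violet → 7 (third significant figure)
Red → ×10^2 multiplier
Silver → ±10% tolerance
217 × 100 = 21700 Ω
Allowed range: 19530 Ω to 23870 Ω.
23000 Ω lies inside that range.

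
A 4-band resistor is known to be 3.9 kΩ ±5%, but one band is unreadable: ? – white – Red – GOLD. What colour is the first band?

3900 Ω = 39 × 10^2.
The first band gives digit 3 of the significand, and 3 is orange.

orange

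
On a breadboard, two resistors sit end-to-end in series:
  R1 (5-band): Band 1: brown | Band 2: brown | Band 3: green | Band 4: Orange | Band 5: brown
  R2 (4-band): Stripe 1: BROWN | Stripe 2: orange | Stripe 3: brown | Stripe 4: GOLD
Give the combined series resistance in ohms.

R1: brown, brown, green → 115; orange ×10^3 → 115000 Ω.
R2: brown, orange → 13; brown ×10 → 130 Ω.
Series: 115000 + 130 = 115130 Ω.

115130 Ω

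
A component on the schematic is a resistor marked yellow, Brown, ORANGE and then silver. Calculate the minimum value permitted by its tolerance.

36900 Ω

Yellow → 4 (first significant figure)
Brown → 1 (second significant figure)
Orange → ×10^3 multiplier
Silver → ±10% tolerance
41 × 1000 = 41000 Ω
Minimum = 41000 × (1 − 10/100) = 36900 Ω.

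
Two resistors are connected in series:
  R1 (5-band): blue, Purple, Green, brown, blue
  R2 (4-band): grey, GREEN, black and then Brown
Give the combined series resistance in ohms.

R1: blue, violet, green → 675; brown ×10 → 6750 Ω.
R2: grey, green → 85; black ×1 → 85 Ω.
Series: 6750 + 85 = 6835 Ω.

6835 Ω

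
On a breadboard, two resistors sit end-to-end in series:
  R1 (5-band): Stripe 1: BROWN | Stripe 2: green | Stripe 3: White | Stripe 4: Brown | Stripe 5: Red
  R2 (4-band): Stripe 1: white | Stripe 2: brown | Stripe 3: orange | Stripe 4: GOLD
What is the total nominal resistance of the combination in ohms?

R1: brown, green, white → 159; brown ×10 → 1590 Ω.
R2: white, brown → 91; orange ×10^3 → 91000 Ω.
Series: 1590 + 91000 = 92590 Ω.

92590 Ω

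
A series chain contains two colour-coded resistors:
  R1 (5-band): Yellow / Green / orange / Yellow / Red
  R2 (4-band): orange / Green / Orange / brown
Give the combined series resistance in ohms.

R1: yellow, green, orange → 453; yellow ×10^4 → 4530000 Ω.
R2: orange, green → 35; orange ×10^3 → 35000 Ω.
Series: 4530000 + 35000 = 4565000 Ω.

4565000 Ω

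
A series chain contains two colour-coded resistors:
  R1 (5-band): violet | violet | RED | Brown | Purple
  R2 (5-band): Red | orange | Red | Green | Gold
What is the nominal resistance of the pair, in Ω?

R1: violet, violet, red → 772; brown ×10 → 7720 Ω.
R2: red, orange, red → 232; green ×10^5 → 23200000 Ω.
Series: 7720 + 23200000 = 23207720 Ω.

23207720 Ω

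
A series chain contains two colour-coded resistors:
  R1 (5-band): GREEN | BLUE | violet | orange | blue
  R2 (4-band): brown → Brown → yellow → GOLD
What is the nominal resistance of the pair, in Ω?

R1: green, blue, violet → 567; orange ×10^3 → 567000 Ω.
R2: brown, brown → 11; yellow ×10^4 → 110000 Ω.
Series: 567000 + 110000 = 677000 Ω.

677000 Ω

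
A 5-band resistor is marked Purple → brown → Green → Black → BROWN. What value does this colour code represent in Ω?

Violet → 7 (first significant figure)
Brown → 1 (second significant figure)
Green → 5 (third significant figure)
Black → ×1 multiplier
715 × 1 = 715 Ω

715 Ω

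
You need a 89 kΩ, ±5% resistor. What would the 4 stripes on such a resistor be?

89000 Ω = 89 × 10^3.
8 → grey
9 → white
Multiplier 10^3 → orange.
±5% tolerance → gold.

grey, white, orange, gold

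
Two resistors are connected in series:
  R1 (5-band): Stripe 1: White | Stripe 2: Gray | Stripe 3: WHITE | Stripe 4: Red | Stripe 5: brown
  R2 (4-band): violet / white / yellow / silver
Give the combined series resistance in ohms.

888900 Ω

R1: white, grey, white → 989; red ×10^2 → 98900 Ω.
R2: violet, white → 79; yellow ×10^4 → 790000 Ω.
Series: 98900 + 790000 = 888900 Ω.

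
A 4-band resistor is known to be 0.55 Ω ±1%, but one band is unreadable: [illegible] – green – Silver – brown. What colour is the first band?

green

0.55 Ω = 55 × 10^-2.
The first band gives digit 5 of the significand, and 5 is green.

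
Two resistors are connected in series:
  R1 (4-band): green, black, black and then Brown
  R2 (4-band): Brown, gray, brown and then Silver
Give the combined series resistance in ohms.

230 Ω

R1: green, black → 50; black ×1 → 50 Ω.
R2: brown, grey → 18; brown ×10 → 180 Ω.
Series: 50 + 180 = 230 Ω.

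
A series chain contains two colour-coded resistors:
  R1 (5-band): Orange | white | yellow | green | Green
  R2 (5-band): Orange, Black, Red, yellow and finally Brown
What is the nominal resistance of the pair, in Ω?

R1: orange, white, yellow → 394; green ×10^5 → 39400000 Ω.
R2: orange, black, red → 302; yellow ×10^4 → 3020000 Ω.
Series: 39400000 + 3020000 = 42420000 Ω.

42420000 Ω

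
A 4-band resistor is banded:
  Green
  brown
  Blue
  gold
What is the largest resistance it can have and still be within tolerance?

Green → 5 (first significant figure)
Brown → 1 (second significant figure)
Blue → ×10^6 multiplier
Gold → ±5% tolerance
51 × 1000000 = 51000000 Ω
Largest = 51000000 × (1 + 5/100) = 53550000 Ω.

53550000 Ω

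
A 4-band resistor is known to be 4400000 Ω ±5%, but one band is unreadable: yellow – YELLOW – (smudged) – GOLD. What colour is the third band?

green

4400000 Ω = 44 × 10^5.
The third band is the multiplier, 10^5, which is green.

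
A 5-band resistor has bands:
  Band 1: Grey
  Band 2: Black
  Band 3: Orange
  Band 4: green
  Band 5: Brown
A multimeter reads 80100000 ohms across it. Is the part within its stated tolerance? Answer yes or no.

Grey → 8 (first significant figure)
Black → 0 (second significant figure)
Orange → 3 (third significant figure)
Green → ×10^5 multiplier
Brown → ±1% tolerance
803 × 100000 = 80300000 Ω
Allowed range: 79497000 Ω to 81103000 Ω.
80100000 ohms lies inside that range.

yes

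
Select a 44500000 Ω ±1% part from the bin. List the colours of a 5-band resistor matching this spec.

yellow, yellow, green, green, brown

44500000 Ω = 445 × 10^5.
4 → yellow
4 → yellow
5 → green
Multiplier 10^5 → green.
±1% tolerance → brown.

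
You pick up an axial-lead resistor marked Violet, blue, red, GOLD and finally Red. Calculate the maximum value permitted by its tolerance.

Violet → 7 (first significant figure)
Blue → 6 (second significant figure)
Red → 2 (third significant figure)
Gold → ×0.1 multiplier
Red → ±2% tolerance
762 × 0.1 = 76.2 Ω
Maximum = 76.2 × (1 + 2/100) = 77.724 Ω.

77.724 Ω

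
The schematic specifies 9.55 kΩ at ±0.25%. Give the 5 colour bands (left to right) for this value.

9550 Ω = 955 × 10^1.
9 → white
5 → green
5 → green
Multiplier 10^1 → brown.
±0.25% tolerance → blue.

white, green, green, brown, blue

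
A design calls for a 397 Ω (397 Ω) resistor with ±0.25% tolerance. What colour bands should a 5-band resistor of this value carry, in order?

397 Ω = 397 × 10^0.
3 → orange
9 → white
7 → violet
Multiplier 10^0 → black.
±0.25% tolerance → blue.

orange, white, violet, black, blue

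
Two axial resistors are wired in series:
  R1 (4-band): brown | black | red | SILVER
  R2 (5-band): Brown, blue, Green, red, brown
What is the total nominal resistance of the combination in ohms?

17500 Ω

R1: brown, black → 10; red ×10^2 → 1000 Ω.
R2: brown, blue, green → 165; red ×10^2 → 16500 Ω.
Series: 1000 + 16500 = 17500 Ω.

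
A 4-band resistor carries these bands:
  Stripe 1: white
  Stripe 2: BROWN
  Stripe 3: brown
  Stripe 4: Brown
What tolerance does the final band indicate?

The last band, brown, is the tolerance band.
Brown corresponds to ±1%.

±1%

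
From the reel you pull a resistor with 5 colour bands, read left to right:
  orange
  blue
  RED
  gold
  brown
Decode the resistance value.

36.2 Ω

Orange → 3 (first significant figure)
Blue → 6 (second significant figure)
Red → 2 (third significant figure)
Gold → ×0.1 multiplier
362 × 0.1 = 36.2 Ω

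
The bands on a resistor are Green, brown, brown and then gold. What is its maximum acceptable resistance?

Green → 5 (first significant figure)
Brown → 1 (second significant figure)
Brown → ×10 multiplier
Gold → ±5% tolerance
51 × 10 = 510 Ω
Maximum = 510 × (1 + 5/100) = 535.5 Ω.

535.5 Ω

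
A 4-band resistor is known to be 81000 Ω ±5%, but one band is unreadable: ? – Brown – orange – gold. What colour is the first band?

grey

81000 Ω = 81 × 10^3.
The first band gives digit 8 of the significand, and 8 is grey.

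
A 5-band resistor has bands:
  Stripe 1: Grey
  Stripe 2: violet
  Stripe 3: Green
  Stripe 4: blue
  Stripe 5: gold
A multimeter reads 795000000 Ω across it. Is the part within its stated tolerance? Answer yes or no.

no

Grey → 8 (first significant figure)
Violet → 7 (second significant figure)
Green → 5 (third significant figure)
Blue → ×10^6 multiplier
Gold → ±5% tolerance
875 × 1000000 = 875000000 Ω
Allowed range: 831250000 Ω to 918750000 Ω.
795000000 Ω lies outside that range.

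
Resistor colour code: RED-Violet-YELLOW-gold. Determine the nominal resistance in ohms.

Red → 2 (first significant figure)
Violet → 7 (second significant figure)
Yellow → ×10^4 multiplier
27 × 10000 = 270000 Ω

270000 Ω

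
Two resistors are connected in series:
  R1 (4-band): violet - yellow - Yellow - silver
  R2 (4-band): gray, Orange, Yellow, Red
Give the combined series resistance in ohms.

1570000 Ω

R1: violet, yellow → 74; yellow ×10^4 → 740000 Ω.
R2: grey, orange → 83; yellow ×10^4 → 830000 Ω.
Series: 740000 + 830000 = 1570000 Ω.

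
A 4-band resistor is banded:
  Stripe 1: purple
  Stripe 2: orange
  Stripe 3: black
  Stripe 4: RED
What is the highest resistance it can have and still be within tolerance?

74.46 Ω

Violet → 7 (first significant figure)
Orange → 3 (second significant figure)
Black → ×1 multiplier
Red → ±2% tolerance
73 × 1 = 73 Ω
Highest = 73 × (1 + 2/100) = 74.46 Ω.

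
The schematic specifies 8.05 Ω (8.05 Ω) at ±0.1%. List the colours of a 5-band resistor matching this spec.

grey, black, green, silver, violet

8.05 Ω = 805 × 10^-2.
8 → grey
0 → black
5 → green
Multiplier 10^-2 → silver.
±0.1% tolerance → violet.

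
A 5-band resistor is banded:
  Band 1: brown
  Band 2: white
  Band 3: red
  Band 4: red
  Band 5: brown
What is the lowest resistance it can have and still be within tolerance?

19008 Ω

Brown → 1 (first significant figure)
White → 9 (second significant figure)
Red → 2 (third significant figure)
Red → ×10^2 multiplier
Brown → ±1% tolerance
192 × 100 = 19200 Ω
Lowest = 19200 × (1 − 1/100) = 19008 Ω.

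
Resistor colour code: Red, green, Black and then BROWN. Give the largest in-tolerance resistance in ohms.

Red → 2 (first significant figure)
Green → 5 (second significant figure)
Black → ×1 multiplier
Brown → ±1% tolerance
25 × 1 = 25 Ω
Largest = 25 × (1 + 1/100) = 25.25 Ω.

25.25 Ω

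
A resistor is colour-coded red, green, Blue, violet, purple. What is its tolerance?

±0.1%

The last band, violet, is the tolerance band.
Violet corresponds to ±0.1%.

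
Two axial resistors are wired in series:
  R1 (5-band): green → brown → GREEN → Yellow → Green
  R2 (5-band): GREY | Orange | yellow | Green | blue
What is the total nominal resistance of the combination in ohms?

88550000 Ω

R1: green, brown, green → 515; yellow ×10^4 → 5150000 Ω.
R2: grey, orange, yellow → 834; green ×10^5 → 83400000 Ω.
Series: 5150000 + 83400000 = 88550000 Ω.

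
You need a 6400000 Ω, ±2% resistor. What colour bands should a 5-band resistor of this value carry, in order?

blue, yellow, black, yellow, red

6400000 Ω = 640 × 10^4.
6 → blue
4 → yellow
0 → black
Multiplier 10^4 → yellow.
±2% tolerance → red.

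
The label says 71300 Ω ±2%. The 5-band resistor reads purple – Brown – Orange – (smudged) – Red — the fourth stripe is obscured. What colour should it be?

71300 Ω = 713 × 10^2.
The fourth band is the multiplier, 10^2, which is red.

red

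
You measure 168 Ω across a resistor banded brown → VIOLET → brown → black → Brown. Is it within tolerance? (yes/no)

Brown → 1 (first significant figure)
Violet → 7 (second significant figure)
Brown → 1 (third significant figure)
Black → ×1 multiplier
Brown → ±1% tolerance
171 × 1 = 171 Ω
Allowed range: 169.29 Ω to 172.71 Ω.
168 Ω lies outside that range.

no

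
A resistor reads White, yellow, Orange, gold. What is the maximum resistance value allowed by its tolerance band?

White → 9 (first significant figure)
Yellow → 4 (second significant figure)
Orange → ×10^3 multiplier
Gold → ±5% tolerance
94 × 1000 = 94000 Ω
Maximum = 94000 × (1 + 5/100) = 98700 Ω.

98700 Ω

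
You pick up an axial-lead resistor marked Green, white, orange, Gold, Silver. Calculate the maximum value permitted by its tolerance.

65.23 Ω

Green → 5 (first significant figure)
White → 9 (second significant figure)
Orange → 3 (third significant figure)
Gold → ×0.1 multiplier
Silver → ±10% tolerance
593 × 0.1 = 59.3 Ω
Maximum = 59.3 × (1 + 10/100) = 65.23 Ω.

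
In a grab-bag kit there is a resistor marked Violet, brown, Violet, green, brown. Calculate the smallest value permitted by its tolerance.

Violet → 7 (first significant figure)
Brown → 1 (second significant figure)
Violet → 7 (third significant figure)
Green → ×10^5 multiplier
Brown → ±1% tolerance
717 × 100000 = 71700000 Ω
Smallest = 71700000 × (1 − 1/100) = 70983000 Ω.

70983000 Ω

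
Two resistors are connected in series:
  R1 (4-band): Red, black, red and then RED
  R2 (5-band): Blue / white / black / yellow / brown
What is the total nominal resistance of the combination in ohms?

R1: red, black → 20; red ×10^2 → 2000 Ω.
R2: blue, white, black → 690; yellow ×10^4 → 6900000 Ω.
Series: 2000 + 6900000 = 6902000 Ω.

6902000 Ω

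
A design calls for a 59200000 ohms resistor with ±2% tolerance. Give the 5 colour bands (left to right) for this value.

green, white, red, green, red

59200000 Ω = 592 × 10^5.
5 → green
9 → white
2 → red
Multiplier 10^5 → green.
±2% tolerance → red.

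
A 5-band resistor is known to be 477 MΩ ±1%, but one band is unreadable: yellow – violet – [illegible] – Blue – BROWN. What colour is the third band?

477000000 Ω = 477 × 10^6.
The third band gives digit 7 of the significand, and 7 is violet.

violet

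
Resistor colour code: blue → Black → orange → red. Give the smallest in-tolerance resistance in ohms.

Blue → 6 (first significant figure)
Black → 0 (second significant figure)
Orange → ×10^3 multiplier
Red → ±2% tolerance
60 × 1000 = 60000 Ω
Smallest = 60000 × (1 − 2/100) = 58800 Ω.

58800 Ω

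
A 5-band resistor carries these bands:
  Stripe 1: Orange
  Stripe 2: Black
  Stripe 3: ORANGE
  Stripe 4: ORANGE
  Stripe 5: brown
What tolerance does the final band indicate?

±1%

The last band, brown, is the tolerance band.
Brown corresponds to ±1%.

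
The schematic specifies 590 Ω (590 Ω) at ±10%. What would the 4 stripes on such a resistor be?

590 Ω = 59 × 10^1.
5 → green
9 → white
Multiplier 10^1 → brown.
±10% tolerance → silver.

green, white, brown, silver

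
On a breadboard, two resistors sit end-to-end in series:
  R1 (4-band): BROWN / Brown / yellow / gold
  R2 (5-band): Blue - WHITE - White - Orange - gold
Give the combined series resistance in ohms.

809000 Ω

R1: brown, brown → 11; yellow ×10^4 → 110000 Ω.
R2: blue, white, white → 699; orange ×10^3 → 699000 Ω.
Series: 110000 + 699000 = 809000 Ω.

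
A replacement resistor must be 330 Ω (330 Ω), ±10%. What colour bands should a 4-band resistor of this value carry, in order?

orange, orange, brown, silver

330 Ω = 33 × 10^1.
3 → orange
3 → orange
Multiplier 10^1 → brown.
±10% tolerance → silver.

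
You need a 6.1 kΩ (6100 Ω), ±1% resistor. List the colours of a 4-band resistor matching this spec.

blue, brown, red, brown

6100 Ω = 61 × 10^2.
6 → blue
1 → brown
Multiplier 10^2 → red.
±1% tolerance → brown.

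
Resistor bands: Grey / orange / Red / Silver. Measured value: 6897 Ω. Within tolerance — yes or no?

Grey → 8 (first significant figure)
Orange → 3 (second significant figure)
Red → ×10^2 multiplier
Silver → ±10% tolerance
83 × 100 = 8300 Ω
Allowed range: 7470 Ω to 9130 Ω.
6897 Ω lies outside that range.

no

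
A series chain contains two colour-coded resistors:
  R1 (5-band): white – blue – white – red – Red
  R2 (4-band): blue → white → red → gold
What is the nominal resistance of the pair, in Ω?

R1: white, blue, white → 969; red ×10^2 → 96900 Ω.
R2: blue, white → 69; red ×10^2 → 6900 Ω.
Series: 96900 + 6900 = 103800 Ω.

103800 Ω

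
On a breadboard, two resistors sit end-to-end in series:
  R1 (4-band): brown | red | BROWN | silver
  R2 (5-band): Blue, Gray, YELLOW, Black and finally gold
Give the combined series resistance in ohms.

R1: brown, red → 12; brown ×10 → 120 Ω.
R2: blue, grey, yellow → 684; black ×1 → 684 Ω.
Series: 120 + 684 = 804 Ω.

804 Ω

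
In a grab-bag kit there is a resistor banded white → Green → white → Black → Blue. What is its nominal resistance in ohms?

959 Ω

White → 9 (first significant figure)
Green → 5 (second significant figure)
White → 9 (third significant figure)
Black → ×1 multiplier
959 × 1 = 959 Ω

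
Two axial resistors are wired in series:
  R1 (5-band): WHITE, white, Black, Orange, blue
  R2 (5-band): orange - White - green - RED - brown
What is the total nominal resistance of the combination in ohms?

1029500 Ω

R1: white, white, black → 990; orange ×10^3 → 990000 Ω.
R2: orange, white, green → 395; red ×10^2 → 39500 Ω.
Series: 990000 + 39500 = 1029500 Ω.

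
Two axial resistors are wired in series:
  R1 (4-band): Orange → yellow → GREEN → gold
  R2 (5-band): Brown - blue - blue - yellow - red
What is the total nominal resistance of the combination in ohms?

5060000 Ω

R1: orange, yellow → 34; green ×10^5 → 3400000 Ω.
R2: brown, blue, blue → 166; yellow ×10^4 → 1660000 Ω.
Series: 3400000 + 1660000 = 5060000 Ω.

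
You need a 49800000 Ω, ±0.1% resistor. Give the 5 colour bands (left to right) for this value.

49800000 Ω = 498 × 10^5.
4 → yellow
9 → white
8 → grey
Multiplier 10^5 → green.
±0.1% tolerance → violet.

yellow, white, grey, green, violet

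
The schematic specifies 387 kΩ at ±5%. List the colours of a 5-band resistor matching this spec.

387000 Ω = 387 × 10^3.
3 → orange
8 → grey
7 → violet
Multiplier 10^3 → orange.
±5% tolerance → gold.

orange, grey, violet, orange, gold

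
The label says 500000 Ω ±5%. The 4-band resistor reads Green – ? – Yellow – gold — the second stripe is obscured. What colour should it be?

black

500000 Ω = 50 × 10^4.
The second band gives digit 0 of the significand, and 0 is black.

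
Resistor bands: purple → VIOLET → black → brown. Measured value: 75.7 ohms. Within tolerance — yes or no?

no

Violet → 7 (first significant figure)
Violet → 7 (second significant figure)
Black → ×1 multiplier
Brown → ±1% tolerance
77 × 1 = 77 Ω
Allowed range: 76.23 Ω to 77.77 Ω.
75.7 ohms lies outside that range.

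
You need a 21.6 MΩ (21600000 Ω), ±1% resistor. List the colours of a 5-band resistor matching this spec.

red, brown, blue, green, brown

21600000 Ω = 216 × 10^5.
2 → red
1 → brown
6 → blue
Multiplier 10^5 → green.
±1% tolerance → brown.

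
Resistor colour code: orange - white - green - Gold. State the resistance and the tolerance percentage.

3900000 Ω ±5%

Orange → 3 (first significant figure)
White → 9 (second significant figure)
Green → ×10^5 multiplier
Gold → ±5% tolerance
39 × 100000 = 3900000 Ω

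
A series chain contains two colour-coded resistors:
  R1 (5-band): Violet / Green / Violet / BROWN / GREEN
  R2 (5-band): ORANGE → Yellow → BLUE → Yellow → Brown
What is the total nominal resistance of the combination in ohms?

R1: violet, green, violet → 757; brown ×10 → 7570 Ω.
R2: orange, yellow, blue → 346; yellow ×10^4 → 3460000 Ω.
Series: 7570 + 3460000 = 3467570 Ω.

3467570 Ω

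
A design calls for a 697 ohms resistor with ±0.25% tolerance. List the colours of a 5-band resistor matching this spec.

697 Ω = 697 × 10^0.
6 → blue
9 → white
7 → violet
Multiplier 10^0 → black.
±0.25% tolerance → blue.

blue, white, violet, black, blue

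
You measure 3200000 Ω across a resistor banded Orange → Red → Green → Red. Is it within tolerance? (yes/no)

Orange → 3 (first significant figure)
Red → 2 (second significant figure)
Green → ×10^5 multiplier
Red → ±2% tolerance
32 × 100000 = 3200000 Ω
Allowed range: 3136000 Ω to 3264000 Ω.
3200000 Ω lies inside that range.

yes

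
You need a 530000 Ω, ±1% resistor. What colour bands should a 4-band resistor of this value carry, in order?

530000 Ω = 53 × 10^4.
5 → green
3 → orange
Multiplier 10^4 → yellow.
±1% tolerance → brown.

green, orange, yellow, brown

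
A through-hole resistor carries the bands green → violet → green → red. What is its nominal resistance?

Green → 5 (first significant figure)
Violet → 7 (second significant figure)
Green → ×10^5 multiplier
57 × 100000 = 5700000 Ω

5700000 Ω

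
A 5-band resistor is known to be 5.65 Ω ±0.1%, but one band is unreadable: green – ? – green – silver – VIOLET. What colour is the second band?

5.65 Ω = 565 × 10^-2.
The second band gives digit 6 of the significand, and 6 is blue.

blue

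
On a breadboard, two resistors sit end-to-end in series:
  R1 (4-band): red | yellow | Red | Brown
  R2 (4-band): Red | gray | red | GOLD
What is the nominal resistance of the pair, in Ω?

R1: red, yellow → 24; red ×10^2 → 2400 Ω.
R2: red, grey → 28; red ×10^2 → 2800 Ω.
Series: 2400 + 2800 = 5200 Ω.

5200 Ω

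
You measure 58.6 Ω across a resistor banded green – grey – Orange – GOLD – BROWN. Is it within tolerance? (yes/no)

Green → 5 (first significant figure)
Grey → 8 (second significant figure)
Orange → 3 (third significant figure)
Gold → ×0.1 multiplier
Brown → ±1% tolerance
583 × 0.1 = 58.3 Ω
Allowed range: 57.717 Ω to 58.883 Ω.
58.6 Ω lies inside that range.

yes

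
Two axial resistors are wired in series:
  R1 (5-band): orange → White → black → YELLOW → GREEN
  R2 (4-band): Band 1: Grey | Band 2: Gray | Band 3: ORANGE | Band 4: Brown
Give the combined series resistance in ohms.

R1: orange, white, black → 390; yellow ×10^4 → 3900000 Ω.
R2: grey, grey → 88; orange ×10^3 → 88000 Ω.
Series: 3900000 + 88000 = 3988000 Ω.

3988000 Ω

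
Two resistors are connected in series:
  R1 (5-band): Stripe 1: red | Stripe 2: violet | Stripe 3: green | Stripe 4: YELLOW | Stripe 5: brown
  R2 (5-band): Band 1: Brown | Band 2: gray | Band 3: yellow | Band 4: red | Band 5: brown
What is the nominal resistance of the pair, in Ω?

R1: red, violet, green → 275; yellow ×10^4 → 2750000 Ω.
R2: brown, grey, yellow → 184; red ×10^2 → 18400 Ω.
Series: 2750000 + 18400 = 2768400 Ω.

2768400 Ω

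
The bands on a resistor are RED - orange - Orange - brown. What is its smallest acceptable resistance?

Red → 2 (first significant figure)
Orange → 3 (second significant figure)
Orange → ×10^3 multiplier
Brown → ±1% tolerance
23 × 1000 = 23000 Ω
Smallest = 23000 × (1 − 1/100) = 22770 Ω.

22770 Ω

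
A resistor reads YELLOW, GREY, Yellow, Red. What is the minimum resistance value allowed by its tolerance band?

Yellow → 4 (first significant figure)
Grey → 8 (second significant figure)
Yellow → ×10^4 multiplier
Red → ±2% tolerance
48 × 10000 = 480000 Ω
Minimum = 480000 × (1 − 2/100) = 470400 Ω.

470400 Ω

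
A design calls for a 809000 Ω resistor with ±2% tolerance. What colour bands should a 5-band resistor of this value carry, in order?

809000 Ω = 809 × 10^3.
8 → grey
0 → black
9 → white
Multiplier 10^3 → orange.
±2% tolerance → red.

grey, black, white, orange, red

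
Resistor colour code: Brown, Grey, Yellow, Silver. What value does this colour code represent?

180000 Ω

Brown → 1 (first significant figure)
Grey → 8 (second significant figure)
Yellow → ×10^4 multiplier
18 × 10000 = 180000 Ω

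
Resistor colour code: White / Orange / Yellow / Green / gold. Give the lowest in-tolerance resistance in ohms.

White → 9 (first significant figure)
Orange → 3 (second significant figure)
Yellow → 4 (third significant figure)
Green → ×10^5 multiplier
Gold → ±5% tolerance
934 × 100000 = 93400000 Ω
Lowest = 93400000 × (1 − 5/100) = 88730000 Ω.

88730000 Ω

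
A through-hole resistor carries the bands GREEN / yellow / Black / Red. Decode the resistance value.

54 Ω

Green → 5 (first significant figure)
Yellow → 4 (second significant figure)
Black → ×1 multiplier
54 × 1 = 54 Ω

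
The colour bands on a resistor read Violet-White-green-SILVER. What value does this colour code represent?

7900000 Ω

Violet → 7 (first significant figure)
White → 9 (second significant figure)
Green → ×10^5 multiplier
79 × 100000 = 7900000 Ω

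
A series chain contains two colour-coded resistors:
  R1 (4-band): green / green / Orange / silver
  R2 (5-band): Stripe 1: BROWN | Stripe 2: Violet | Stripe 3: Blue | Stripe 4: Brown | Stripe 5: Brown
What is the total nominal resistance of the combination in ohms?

56760 Ω

R1: green, green → 55; orange ×10^3 → 55000 Ω.
R2: brown, violet, blue → 176; brown ×10 → 1760 Ω.
Series: 55000 + 1760 = 56760 Ω.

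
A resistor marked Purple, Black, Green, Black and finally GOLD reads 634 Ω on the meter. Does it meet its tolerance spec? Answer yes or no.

no

Violet → 7 (first significant figure)
Black → 0 (second significant figure)
Green → 5 (third significant figure)
Black → ×1 multiplier
Gold → ±5% tolerance
705 × 1 = 705 Ω
Allowed range: 669.75 Ω to 740.25 Ω.
634 Ω lies outside that range.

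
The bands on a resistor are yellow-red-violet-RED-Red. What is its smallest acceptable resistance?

Yellow → 4 (first significant figure)
Red → 2 (second significant figure)
Violet → 7 (third significant figure)
Red → ×10^2 multiplier
Red → ±2% tolerance
427 × 100 = 42700 Ω
Smallest = 42700 × (1 − 2/100) = 41846 Ω.

41846 Ω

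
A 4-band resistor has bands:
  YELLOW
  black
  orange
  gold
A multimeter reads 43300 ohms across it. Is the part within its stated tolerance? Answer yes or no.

Yellow → 4 (first significant figure)
Black → 0 (second significant figure)
Orange → ×10^3 multiplier
Gold → ±5% tolerance
40 × 1000 = 40000 Ω
Allowed range: 38000 Ω to 42000 Ω.
43300 ohms lies outside that range.

no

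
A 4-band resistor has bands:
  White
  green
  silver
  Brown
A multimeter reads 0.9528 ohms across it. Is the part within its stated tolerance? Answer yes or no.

White → 9 (first significant figure)
Green → 5 (second significant figure)
Silver → ×0.01 multiplier
Brown → ±1% tolerance
95 × 0.01 = 0.95 Ω
Allowed range: 0.9405 Ω to 0.9595 Ω.
0.9528 ohms lies inside that range.

yes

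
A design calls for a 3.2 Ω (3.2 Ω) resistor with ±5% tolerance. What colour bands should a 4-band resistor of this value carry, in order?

orange, red, gold, gold

3.2 Ω = 32 × 10^-1.
3 → orange
2 → red
Multiplier 10^-1 → gold.
±5% tolerance → gold.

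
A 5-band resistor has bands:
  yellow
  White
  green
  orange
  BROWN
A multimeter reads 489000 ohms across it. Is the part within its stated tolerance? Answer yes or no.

no

Yellow → 4 (first significant figure)
White → 9 (second significant figure)
Green → 5 (third significant figure)
Orange → ×10^3 multiplier
Brown → ±1% tolerance
495 × 1000 = 495000 Ω
Allowed range: 490050 Ω to 499950 Ω.
489000 ohms lies outside that range.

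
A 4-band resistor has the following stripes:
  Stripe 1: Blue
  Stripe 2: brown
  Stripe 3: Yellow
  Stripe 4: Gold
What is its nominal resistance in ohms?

610000 Ω

Blue → 6 (first significant figure)
Brown → 1 (second significant figure)
Yellow → ×10^4 multiplier
61 × 10000 = 610000 Ω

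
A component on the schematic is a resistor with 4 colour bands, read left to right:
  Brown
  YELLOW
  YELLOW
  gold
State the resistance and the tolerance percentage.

Brown → 1 (first significant figure)
Yellow → 4 (second significant figure)
Yellow → ×10^4 multiplier
Gold → ±5% tolerance
14 × 10000 = 140000 Ω

140000 Ω ±5%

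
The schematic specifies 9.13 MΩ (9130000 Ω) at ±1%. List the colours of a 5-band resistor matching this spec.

9130000 Ω = 913 × 10^4.
9 → white
1 → brown
3 → orange
Multiplier 10^4 → yellow.
±1% tolerance → brown.

white, brown, orange, yellow, brown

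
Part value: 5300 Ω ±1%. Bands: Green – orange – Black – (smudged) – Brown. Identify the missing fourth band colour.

brown

5300 Ω = 530 × 10^1.
The fourth band is the multiplier, 10^1, which is brown.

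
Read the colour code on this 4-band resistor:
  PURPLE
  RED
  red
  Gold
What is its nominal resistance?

Violet → 7 (first significant figure)
Red → 2 (second significant figure)
Red → ×10^2 multiplier
72 × 100 = 7200 Ω

7200 Ω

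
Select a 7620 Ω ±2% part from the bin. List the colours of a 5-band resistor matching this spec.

violet, blue, red, brown, red

7620 Ω = 762 × 10^1.
7 → violet
6 → blue
2 → red
Multiplier 10^1 → brown.
±2% tolerance → red.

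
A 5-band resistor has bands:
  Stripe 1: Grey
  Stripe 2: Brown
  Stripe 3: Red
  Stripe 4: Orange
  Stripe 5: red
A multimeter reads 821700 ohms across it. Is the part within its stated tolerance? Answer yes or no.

yes

Grey → 8 (first significant figure)
Brown → 1 (second significant figure)
Red → 2 (third significant figure)
Orange → ×10^3 multiplier
Red → ±2% tolerance
812 × 1000 = 812000 Ω
Allowed range: 795760 Ω to 828240 Ω.
821700 ohms lies inside that range.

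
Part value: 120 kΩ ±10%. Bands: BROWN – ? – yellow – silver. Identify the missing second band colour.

red

120000 Ω = 12 × 10^4.
The second band gives digit 2 of the significand, and 2 is red.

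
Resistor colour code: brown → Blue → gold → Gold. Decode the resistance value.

Brown → 1 (first significant figure)
Blue → 6 (second significant figure)
Gold → ×0.1 multiplier
16 × 0.1 = 1.6 Ω

1.6 Ω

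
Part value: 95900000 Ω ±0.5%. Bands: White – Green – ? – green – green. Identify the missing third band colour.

white

95900000 Ω = 959 × 10^5.
The third band gives digit 9 of the significand, and 9 is white.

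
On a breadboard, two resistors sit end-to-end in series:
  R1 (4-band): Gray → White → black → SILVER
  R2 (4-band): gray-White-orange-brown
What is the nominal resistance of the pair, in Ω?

89089 Ω

R1: grey, white → 89; black ×1 → 89 Ω.
R2: grey, white → 89; orange ×10^3 → 89000 Ω.
Series: 89 + 89000 = 89089 Ω.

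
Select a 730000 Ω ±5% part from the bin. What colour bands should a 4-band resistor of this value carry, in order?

730000 Ω = 73 × 10^4.
7 → violet
3 → orange
Multiplier 10^4 → yellow.
±5% tolerance → gold.

violet, orange, yellow, gold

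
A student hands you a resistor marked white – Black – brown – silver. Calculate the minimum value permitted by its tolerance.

810 Ω

White → 9 (first significant figure)
Black → 0 (second significant figure)
Brown → ×10 multiplier
Silver → ±10% tolerance
90 × 10 = 900 Ω
Minimum = 900 × (1 − 10/100) = 810 Ω.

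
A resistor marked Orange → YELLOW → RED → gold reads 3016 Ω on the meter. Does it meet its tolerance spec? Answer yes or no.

Orange → 3 (first significant figure)
Yellow → 4 (second significant figure)
Red → ×10^2 multiplier
Gold → ±5% tolerance
34 × 100 = 3400 Ω
Allowed range: 3230 Ω to 3570 Ω.
3016 Ω lies outside that range.

no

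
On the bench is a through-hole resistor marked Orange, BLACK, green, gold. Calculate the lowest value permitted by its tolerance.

Orange → 3 (first significant figure)
Black → 0 (second significant figure)
Green → ×10^5 multiplier
Gold → ±5% tolerance
30 × 100000 = 3000000 Ω
Lowest = 3000000 × (1 − 5/100) = 2850000 Ω.

2850000 Ω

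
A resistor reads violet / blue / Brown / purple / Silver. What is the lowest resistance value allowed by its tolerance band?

6849000000 Ω

Violet → 7 (first significant figure)
Blue → 6 (second significant figure)
Brown → 1 (third significant figure)
Violet → ×10^7 multiplier
Silver → ±10% tolerance
761 × 10000000 = 7610000000 Ω
Lowest = 7610000000 × (1 − 10/100) = 6849000000 Ω.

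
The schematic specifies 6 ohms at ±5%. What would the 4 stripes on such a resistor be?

6 Ω = 60 × 10^-1.
6 → blue
0 → black
Multiplier 10^-1 → gold.
±5% tolerance → gold.

blue, black, gold, gold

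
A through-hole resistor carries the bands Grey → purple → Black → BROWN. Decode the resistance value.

87 Ω

Grey → 8 (first significant figure)
Violet → 7 (second significant figure)
Black → ×1 multiplier
87 × 1 = 87 Ω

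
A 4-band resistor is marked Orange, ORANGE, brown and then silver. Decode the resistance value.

Orange → 3 (first significant figure)
Orange → 3 (second significant figure)
Brown → ×10 multiplier
33 × 10 = 330 Ω

330 Ω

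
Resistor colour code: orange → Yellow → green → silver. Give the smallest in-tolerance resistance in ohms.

3060000 Ω

Orange → 3 (first significant figure)
Yellow → 4 (second significant figure)
Green → ×10^5 multiplier
Silver → ±10% tolerance
34 × 100000 = 3400000 Ω
Smallest = 3400000 × (1 − 10/100) = 3060000 Ω.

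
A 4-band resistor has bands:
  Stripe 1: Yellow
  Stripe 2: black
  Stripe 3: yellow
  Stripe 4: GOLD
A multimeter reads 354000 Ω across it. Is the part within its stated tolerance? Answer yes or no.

no

Yellow → 4 (first significant figure)
Black → 0 (second significant figure)
Yellow → ×10^4 multiplier
Gold → ±5% tolerance
40 × 10000 = 400000 Ω
Allowed range: 380000 Ω to 420000 Ω.
354000 Ω lies outside that range.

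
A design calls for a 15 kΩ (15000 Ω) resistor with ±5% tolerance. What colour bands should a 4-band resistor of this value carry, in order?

brown, green, orange, gold

15000 Ω = 15 × 10^3.
1 → brown
5 → green
Multiplier 10^3 → orange.
±5% tolerance → gold.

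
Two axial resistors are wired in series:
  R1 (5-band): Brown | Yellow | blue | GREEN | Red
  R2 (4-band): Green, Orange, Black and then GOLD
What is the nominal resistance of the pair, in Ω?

R1: brown, yellow, blue → 146; green ×10^5 → 14600000 Ω.
R2: green, orange → 53; black ×1 → 53 Ω.
Series: 14600000 + 53 = 14600053 Ω.

14600053 Ω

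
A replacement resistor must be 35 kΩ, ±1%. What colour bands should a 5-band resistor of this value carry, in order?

orange, green, black, red, brown

35000 Ω = 350 × 10^2.
3 → orange
5 → green
0 → black
Multiplier 10^2 → red.
±1% tolerance → brown.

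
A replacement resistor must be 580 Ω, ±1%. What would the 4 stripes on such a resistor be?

green, grey, brown, brown

580 Ω = 58 × 10^1.
5 → green
8 → grey
Multiplier 10^1 → brown.
±1% tolerance → brown.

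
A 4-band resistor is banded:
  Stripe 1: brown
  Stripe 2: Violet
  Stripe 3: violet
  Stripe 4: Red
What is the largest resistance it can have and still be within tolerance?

173400000 Ω

Brown → 1 (first significant figure)
Violet → 7 (second significant figure)
Violet → ×10^7 multiplier
Red → ±2% tolerance
17 × 10000000 = 170000000 Ω
Largest = 170000000 × (1 + 2/100) = 173400000 Ω.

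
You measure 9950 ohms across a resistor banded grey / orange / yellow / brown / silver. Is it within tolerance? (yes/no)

Grey → 8 (first significant figure)
Orange → 3 (second significant figure)
Yellow → 4 (third significant figure)
Brown → ×10 multiplier
Silver → ±10% tolerance
834 × 10 = 8340 Ω
Allowed range: 7506 Ω to 9174 Ω.
9950 ohms lies outside that range.

no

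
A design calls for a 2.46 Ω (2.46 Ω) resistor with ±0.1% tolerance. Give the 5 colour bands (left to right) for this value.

red, yellow, blue, silver, violet

2.46 Ω = 246 × 10^-2.
2 → red
4 → yellow
6 → blue
Multiplier 10^-2 → silver.
±0.1% tolerance → violet.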